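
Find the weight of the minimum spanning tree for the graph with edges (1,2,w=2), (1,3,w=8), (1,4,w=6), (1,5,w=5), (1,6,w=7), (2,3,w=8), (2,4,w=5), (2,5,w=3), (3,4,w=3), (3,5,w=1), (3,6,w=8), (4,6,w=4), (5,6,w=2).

Apply Kruskal's algorithm (sort edges by weight, add if no cycle):

Sorted edges by weight:
  (3,5) w=1
  (1,2) w=2
  (5,6) w=2
  (2,5) w=3
  (3,4) w=3
  (4,6) w=4
  (1,5) w=5
  (2,4) w=5
  (1,4) w=6
  (1,6) w=7
  (1,3) w=8
  (2,3) w=8
  (3,6) w=8

Add edge (3,5) w=1 -- no cycle. Running total: 1
Add edge (1,2) w=2 -- no cycle. Running total: 3
Add edge (5,6) w=2 -- no cycle. Running total: 5
Add edge (2,5) w=3 -- no cycle. Running total: 8
Add edge (3,4) w=3 -- no cycle. Running total: 11

MST edges: (3,5,w=1), (1,2,w=2), (5,6,w=2), (2,5,w=3), (3,4,w=3)
Total MST weight: 1 + 2 + 2 + 3 + 3 = 11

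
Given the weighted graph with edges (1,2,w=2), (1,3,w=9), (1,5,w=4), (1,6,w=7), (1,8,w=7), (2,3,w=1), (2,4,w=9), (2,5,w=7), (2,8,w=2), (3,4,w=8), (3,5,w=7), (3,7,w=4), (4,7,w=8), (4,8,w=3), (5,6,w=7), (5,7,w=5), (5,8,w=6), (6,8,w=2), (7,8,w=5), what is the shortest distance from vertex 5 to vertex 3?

Step 1: Build adjacency list with weights:
  1: 2(w=2), 3(w=9), 5(w=4), 6(w=7), 8(w=7)
  2: 1(w=2), 3(w=1), 4(w=9), 5(w=7), 8(w=2)
  3: 1(w=9), 2(w=1), 4(w=8), 5(w=7), 7(w=4)
  4: 2(w=9), 3(w=8), 7(w=8), 8(w=3)
  5: 1(w=4), 2(w=7), 3(w=7), 6(w=7), 7(w=5), 8(w=6)
  6: 1(w=7), 5(w=7), 8(w=2)
  7: 3(w=4), 4(w=8), 5(w=5), 8(w=5)
  8: 1(w=7), 2(w=2), 4(w=3), 5(w=6), 6(w=2), 7(w=5)

Step 2: Apply Dijkstra's algorithm from vertex 5:
  Visit vertex 5 (distance=0)
    Update dist[1] = 4
    Update dist[2] = 7
    Update dist[3] = 7
    Update dist[6] = 7
    Update dist[7] = 5
    Update dist[8] = 6
  Visit vertex 1 (distance=4)
    Update dist[2] = 6
  Visit vertex 7 (distance=5)
    Update dist[4] = 13
  Visit vertex 2 (distance=6)
  Visit vertex 8 (distance=6)
    Update dist[4] = 9
  Visit vertex 3 (distance=7)

Step 3: Shortest path: 5 -> 3
Total weight: 7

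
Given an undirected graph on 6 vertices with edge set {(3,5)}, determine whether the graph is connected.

Step 1: Build adjacency list from edges:
  1: (none)
  2: (none)
  3: 5
  4: (none)
  5: 3
  6: (none)

Step 2: Run BFS/DFS from vertex 1:
  Visited: {1}
  Reached 1 of 6 vertices

Step 3: Only 1 of 6 vertices reached. Graph is disconnected.
Connected components: {1}, {2}, {3, 5}, {4}, {6}
Answer: No, the graph is not connected (5 components).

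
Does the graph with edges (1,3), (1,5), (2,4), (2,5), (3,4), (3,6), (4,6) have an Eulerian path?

Step 1: Find the degree of each vertex:
  deg(1) = 2
  deg(2) = 2
  deg(3) = 3
  deg(4) = 3
  deg(5) = 2
  deg(6) = 2

Step 2: Count vertices with odd degree:
  Odd-degree vertices: 3, 4 (2 total)

Step 3: Apply Euler's theorem:
  - Eulerian circuit exists iff graph is connected and all vertices have even degree
  - Eulerian path exists iff graph is connected and has 0 or 2 odd-degree vertices

Graph is connected with exactly 2 odd-degree vertices (3, 4).
Eulerian path exists (starting and ending at the odd-degree vertices), but no Eulerian circuit.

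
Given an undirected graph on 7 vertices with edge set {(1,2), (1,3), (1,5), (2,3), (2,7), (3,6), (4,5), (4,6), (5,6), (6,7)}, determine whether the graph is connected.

Step 1: Build adjacency list from edges:
  1: 2, 3, 5
  2: 1, 3, 7
  3: 1, 2, 6
  4: 5, 6
  5: 1, 4, 6
  6: 3, 4, 5, 7
  7: 2, 6

Step 2: Run BFS/DFS from vertex 1:
  Visited: {1, 2, 3, 5, 7, 6, 4}
  Reached 7 of 7 vertices

Step 3: All 7 vertices reached from vertex 1, so the graph is connected.
Answer: Yes, the graph is connected.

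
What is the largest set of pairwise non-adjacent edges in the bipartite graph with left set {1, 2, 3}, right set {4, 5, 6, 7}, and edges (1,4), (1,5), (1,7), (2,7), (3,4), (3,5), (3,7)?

Step 1: List the neighbors of each left vertex:
  1: 4, 5, 7
  2: 7
  3: 4, 5, 7

Step 2: Greedily match left vertices, then look for augmenting paths:
  Match 1 -- 4
  Match 2 -- 7
  Match 3 -- 5
  No augmenting path remains.

Step 3: Verify this is maximum:
  Matching size 3 = min(|L|, |R|) = min(3, 4), which is an upper bound, so this matching is maximum.

Maximum matching: {(1,4), (2,7), (3,5)}
Size: 3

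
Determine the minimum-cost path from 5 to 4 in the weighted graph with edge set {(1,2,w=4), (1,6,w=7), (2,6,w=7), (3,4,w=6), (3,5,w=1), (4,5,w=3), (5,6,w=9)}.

Step 1: Build adjacency list with weights:
  1: 2(w=4), 6(w=7)
  2: 1(w=4), 6(w=7)
  3: 4(w=6), 5(w=1)
  4: 3(w=6), 5(w=3)
  5: 3(w=1), 4(w=3), 6(w=9)
  6: 1(w=7), 2(w=7), 5(w=9)

Step 2: Apply Dijkstra's algorithm from vertex 5:
  Visit vertex 5 (distance=0)
    Update dist[3] = 1
    Update dist[4] = 3
    Update dist[6] = 9
  Visit vertex 3 (distance=1)
  Visit vertex 4 (distance=3)

Step 3: Shortest path: 5 -> 4
Total weight: 3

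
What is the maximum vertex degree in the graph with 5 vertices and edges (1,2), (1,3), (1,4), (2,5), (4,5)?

Step 1: Count edges incident to each vertex:
  deg(1) = 3 (neighbors: 2, 3, 4)
  deg(2) = 2 (neighbors: 1, 5)
  deg(3) = 1 (neighbors: 1)
  deg(4) = 2 (neighbors: 1, 5)
  deg(5) = 2 (neighbors: 2, 4)

Step 2: Find maximum:
  max(3, 2, 1, 2, 2) = 3 (vertex 1)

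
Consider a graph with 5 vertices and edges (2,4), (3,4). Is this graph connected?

Step 1: Build adjacency list from edges:
  1: (none)
  2: 4
  3: 4
  4: 2, 3
  5: (none)

Step 2: Run BFS/DFS from vertex 1:
  Visited: {1}
  Reached 1 of 5 vertices

Step 3: Only 1 of 5 vertices reached. Graph is disconnected.
Connected components: {1}, {2, 3, 4}, {5}
Answer: No, the graph is not connected (3 components).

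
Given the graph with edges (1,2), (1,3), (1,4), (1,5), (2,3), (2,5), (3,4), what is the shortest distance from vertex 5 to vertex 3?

Step 1: Build adjacency list:
  1: 2, 3, 4, 5
  2: 1, 3, 5
  3: 1, 2, 4
  4: 1, 3
  5: 1, 2

Step 2: BFS from vertex 5 to find shortest path to 3:
  vertex 1 reached at distance 1
  vertex 2 reached at distance 1
  vertex 3 reached at distance 2

Step 3: Shortest path: 5 -> 1 -> 3
Path length: 2 edges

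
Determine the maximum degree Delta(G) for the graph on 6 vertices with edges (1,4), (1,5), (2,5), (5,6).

Step 1: Count edges incident to each vertex:
  deg(1) = 2 (neighbors: 4, 5)
  deg(2) = 1 (neighbors: 5)
  deg(3) = 0 (neighbors: none)
  deg(4) = 1 (neighbors: 1)
  deg(5) = 3 (neighbors: 1, 2, 6)
  deg(6) = 1 (neighbors: 5)

Step 2: Find maximum:
  max(2, 1, 0, 1, 3, 1) = 3 (vertex 5)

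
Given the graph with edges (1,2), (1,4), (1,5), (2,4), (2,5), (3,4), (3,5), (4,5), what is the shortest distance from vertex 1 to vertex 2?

Step 1: Build adjacency list:
  1: 2, 4, 5
  2: 1, 4, 5
  3: 4, 5
  4: 1, 2, 3, 5
  5: 1, 2, 3, 4

Step 2: BFS from vertex 1 to find shortest path to 2:
  vertex 2 reached at distance 1

Step 3: Shortest path: 1 -> 2
Path length: 1 edge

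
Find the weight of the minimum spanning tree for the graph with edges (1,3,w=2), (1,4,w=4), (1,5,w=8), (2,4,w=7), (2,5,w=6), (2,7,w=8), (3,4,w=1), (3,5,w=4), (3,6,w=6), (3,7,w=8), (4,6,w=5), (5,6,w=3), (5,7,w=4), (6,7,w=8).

Apply Kruskal's algorithm (sort edges by weight, add if no cycle):

Sorted edges by weight:
  (3,4) w=1
  (1,3) w=2
  (5,6) w=3
  (1,4) w=4
  (3,5) w=4
  (5,7) w=4
  (4,6) w=5
  (2,5) w=6
  (3,6) w=6
  (2,4) w=7
  (1,5) w=8
  (2,7) w=8
  (3,7) w=8
  (6,7) w=8

Add edge (3,4) w=1 -- no cycle. Running total: 1
Add edge (1,3) w=2 -- no cycle. Running total: 3
Add edge (5,6) w=3 -- no cycle. Running total: 6
Skip edge (1,4) w=4 -- would create cycle
Add edge (3,5) w=4 -- no cycle. Running total: 10
Add edge (5,7) w=4 -- no cycle. Running total: 14
Skip edge (4,6) w=5 -- would create cycle
Add edge (2,5) w=6 -- no cycle. Running total: 20

MST edges: (3,4,w=1), (1,3,w=2), (5,6,w=3), (3,5,w=4), (5,7,w=4), (2,5,w=6)
Total MST weight: 1 + 2 + 3 + 4 + 4 + 6 = 20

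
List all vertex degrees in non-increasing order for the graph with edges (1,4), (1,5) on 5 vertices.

Step 1: Count edges incident to each vertex:
  deg(1) = 2 (neighbors: 4, 5)
  deg(2) = 0 (neighbors: none)
  deg(3) = 0 (neighbors: none)
  deg(4) = 1 (neighbors: 1)
  deg(5) = 1 (neighbors: 1)

Step 2: Sort degrees in non-increasing order:
  Degrees: [2, 0, 0, 1, 1] -> sorted: [2, 1, 1, 0, 0]

Degree sequence: [2, 1, 1, 0, 0]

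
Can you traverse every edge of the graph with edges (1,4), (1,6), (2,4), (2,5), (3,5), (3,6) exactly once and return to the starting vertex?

Step 1: Find the degree of each vertex:
  deg(1) = 2
  deg(2) = 2
  deg(3) = 2
  deg(4) = 2
  deg(5) = 2
  deg(6) = 2

Step 2: Count vertices with odd degree:
  All vertices have even degree (0 odd-degree vertices)

Step 3: Apply Euler's theorem:
  - Eulerian circuit exists iff graph is connected and all vertices have even degree
  - Eulerian path exists iff graph is connected and has 0 or 2 odd-degree vertices

Graph is connected with 0 odd-degree vertices.
Both Eulerian circuit and Eulerian path exist.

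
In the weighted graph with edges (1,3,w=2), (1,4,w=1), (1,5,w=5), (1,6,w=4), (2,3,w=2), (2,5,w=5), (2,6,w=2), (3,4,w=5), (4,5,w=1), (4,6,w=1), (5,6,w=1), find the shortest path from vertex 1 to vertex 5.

Step 1: Build adjacency list with weights:
  1: 3(w=2), 4(w=1), 5(w=5), 6(w=4)
  2: 3(w=2), 5(w=5), 6(w=2)
  3: 1(w=2), 2(w=2), 4(w=5)
  4: 1(w=1), 3(w=5), 5(w=1), 6(w=1)
  5: 1(w=5), 2(w=5), 4(w=1), 6(w=1)
  6: 1(w=4), 2(w=2), 4(w=1), 5(w=1)

Step 2: Apply Dijkstra's algorithm from vertex 1:
  Visit vertex 1 (distance=0)
    Update dist[3] = 2
    Update dist[4] = 1
    Update dist[5] = 5
    Update dist[6] = 4
  Visit vertex 4 (distance=1)
    Update dist[5] = 2
    Update dist[6] = 2
  Visit vertex 3 (distance=2)
    Update dist[2] = 4
  Visit vertex 5 (distance=2)

Step 3: Shortest path: 1 -> 4 -> 5
Total weight: 1 + 1 = 2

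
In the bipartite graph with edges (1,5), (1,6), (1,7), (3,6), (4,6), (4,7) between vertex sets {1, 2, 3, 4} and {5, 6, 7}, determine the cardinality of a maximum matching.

Step 1: List the neighbors of each left vertex:
  1: 5, 6, 7
  2: (none)
  3: 6
  4: 6, 7

Step 2: Greedily match left vertices, then look for augmenting paths:
  Match 1 -- 5
  Match 3 -- 6
  Match 4 -- 7
  No augmenting path remains.

Step 3: Verify this is maximum:
  Matching size 3 = min(|L|, |R|) = min(4, 3), which is an upper bound, so this matching is maximum.

Maximum matching: {(1,5), (3,6), (4,7)}
Size: 3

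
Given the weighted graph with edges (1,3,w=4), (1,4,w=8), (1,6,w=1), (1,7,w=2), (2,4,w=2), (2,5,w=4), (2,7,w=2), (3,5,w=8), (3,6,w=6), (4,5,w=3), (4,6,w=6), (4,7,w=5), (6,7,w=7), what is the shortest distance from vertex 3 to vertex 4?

Step 1: Build adjacency list with weights:
  1: 3(w=4), 4(w=8), 6(w=1), 7(w=2)
  2: 4(w=2), 5(w=4), 7(w=2)
  3: 1(w=4), 5(w=8), 6(w=6)
  4: 1(w=8), 2(w=2), 5(w=3), 6(w=6), 7(w=5)
  5: 2(w=4), 3(w=8), 4(w=3)
  6: 1(w=1), 3(w=6), 4(w=6), 7(w=7)
  7: 1(w=2), 2(w=2), 4(w=5), 6(w=7)

Step 2: Apply Dijkstra's algorithm from vertex 3:
  Visit vertex 3 (distance=0)
    Update dist[1] = 4
    Update dist[5] = 8
    Update dist[6] = 6
  Visit vertex 1 (distance=4)
    Update dist[4] = 12
    Update dist[6] = 5
    Update dist[7] = 6
  Visit vertex 6 (distance=5)
    Update dist[4] = 11
  Visit vertex 7 (distance=6)
    Update dist[2] = 8
  Visit vertex 2 (distance=8)
    Update dist[4] = 10
  Visit vertex 5 (distance=8)
  Visit vertex 4 (distance=10)

Step 3: Shortest path: 3 -> 1 -> 7 -> 2 -> 4
Total weight: 4 + 2 + 2 + 2 = 10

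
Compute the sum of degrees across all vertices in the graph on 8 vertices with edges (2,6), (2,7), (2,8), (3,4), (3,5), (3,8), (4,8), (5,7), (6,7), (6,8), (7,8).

Step 1: Count edges incident to each vertex:
  deg(1) = 0 (neighbors: none)
  deg(2) = 3 (neighbors: 6, 7, 8)
  deg(3) = 3 (neighbors: 4, 5, 8)
  deg(4) = 2 (neighbors: 3, 8)
  deg(5) = 2 (neighbors: 3, 7)
  deg(6) = 3 (neighbors: 2, 7, 8)
  deg(7) = 4 (neighbors: 2, 5, 6, 8)
  deg(8) = 5 (neighbors: 2, 3, 4, 6, 7)

Step 2: Sum all degrees:
  0 + 3 + 3 + 2 + 2 + 3 + 4 + 5 = 22

Verification: sum of degrees = 2 * |E| = 2 * 11 = 22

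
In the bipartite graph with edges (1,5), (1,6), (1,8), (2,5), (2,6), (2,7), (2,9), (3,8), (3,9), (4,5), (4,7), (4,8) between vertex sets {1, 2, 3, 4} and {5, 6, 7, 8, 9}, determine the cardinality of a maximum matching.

Step 1: List the neighbors of each left vertex:
  1: 5, 6, 8
  2: 5, 6, 7, 9
  3: 8, 9
  4: 5, 7, 8

Step 2: Greedily match left vertices, then look for augmenting paths:
  Match 1 -- 5
  Match 2 -- 6
  Match 3 -- 8
  Match 4 -- 7
  No augmenting path remains.

Step 3: Verify this is maximum:
  Matching size 4 = min(|L|, |R|) = min(4, 5), which is an upper bound, so this matching is maximum.

Maximum matching: {(1,5), (2,6), (3,8), (4,7)}
Size: 4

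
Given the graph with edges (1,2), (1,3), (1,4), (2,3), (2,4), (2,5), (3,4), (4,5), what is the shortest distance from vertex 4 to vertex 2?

Step 1: Build adjacency list:
  1: 2, 3, 4
  2: 1, 3, 4, 5
  3: 1, 2, 4
  4: 1, 2, 3, 5
  5: 2, 4

Step 2: BFS from vertex 4 to find shortest path to 2:
  vertex 1 reached at distance 1
  vertex 2 reached at distance 1

Step 3: Shortest path: 4 -> 2
Path length: 1 edge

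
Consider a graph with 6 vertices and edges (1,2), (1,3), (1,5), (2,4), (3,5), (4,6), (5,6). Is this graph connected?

Step 1: Build adjacency list from edges:
  1: 2, 3, 5
  2: 1, 4
  3: 1, 5
  4: 2, 6
  5: 1, 3, 6
  6: 4, 5

Step 2: Run BFS/DFS from vertex 1:
  Visited: {1, 2, 3, 5, 4, 6}
  Reached 6 of 6 vertices

Step 3: All 6 vertices reached from vertex 1, so the graph is connected.
Answer: Yes, the graph is connected.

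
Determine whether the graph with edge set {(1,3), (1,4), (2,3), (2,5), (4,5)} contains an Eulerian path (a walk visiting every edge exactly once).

Step 1: Find the degree of each vertex:
  deg(1) = 2
  deg(2) = 2
  deg(3) = 2
  deg(4) = 2
  deg(5) = 2

Step 2: Count vertices with odd degree:
  All vertices have even degree (0 odd-degree vertices)

Step 3: Apply Euler's theorem:
  - Eulerian circuit exists iff graph is connected and all vertices have even degree
  - Eulerian path exists iff graph is connected and has 0 or 2 odd-degree vertices

Graph is connected with 0 odd-degree vertices.
Both Eulerian circuit and Eulerian path exist.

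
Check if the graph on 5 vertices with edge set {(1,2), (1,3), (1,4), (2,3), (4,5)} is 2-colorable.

Step 1: Attempt 2-coloring using BFS:
  Start at vertex 1, assign color 0
  Color vertex 2 with color 1 (neighbor of 1)
  Color vertex 3 with color 1 (neighbor of 1)
  Color vertex 4 with color 1 (neighbor of 1)

Step 2: Conflict found! Vertices 2 and 3 are adjacent but have the same color.
This means the graph contains an odd cycle.

The graph is NOT bipartite.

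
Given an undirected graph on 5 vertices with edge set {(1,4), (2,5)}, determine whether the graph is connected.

Step 1: Build adjacency list from edges:
  1: 4
  2: 5
  3: (none)
  4: 1
  5: 2

Step 2: Run BFS/DFS from vertex 1:
  Visited: {1, 4}
  Reached 2 of 5 vertices

Step 3: Only 2 of 5 vertices reached. Graph is disconnected.
Connected components: {1, 4}, {2, 5}, {3}
Answer: No, the graph is not connected (3 components).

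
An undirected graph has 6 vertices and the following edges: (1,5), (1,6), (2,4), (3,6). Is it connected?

Step 1: Build adjacency list from edges:
  1: 5, 6
  2: 4
  3: 6
  4: 2
  5: 1
  6: 1, 3

Step 2: Run BFS/DFS from vertex 1:
  Visited: {1, 5, 6, 3}
  Reached 4 of 6 vertices

Step 3: Only 4 of 6 vertices reached. Graph is disconnected.
Connected components: {1, 3, 5, 6}, {2, 4}
Answer: No, the graph is not connected (2 components).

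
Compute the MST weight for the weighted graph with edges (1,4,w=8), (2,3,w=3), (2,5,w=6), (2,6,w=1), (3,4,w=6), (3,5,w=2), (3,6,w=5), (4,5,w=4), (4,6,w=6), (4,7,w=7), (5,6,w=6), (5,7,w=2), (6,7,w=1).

Apply Kruskal's algorithm (sort edges by weight, add if no cycle):

Sorted edges by weight:
  (2,6) w=1
  (6,7) w=1
  (3,5) w=2
  (5,7) w=2
  (2,3) w=3
  (4,5) w=4
  (3,6) w=5
  (2,5) w=6
  (3,4) w=6
  (4,6) w=6
  (5,6) w=6
  (4,7) w=7
  (1,4) w=8

Add edge (2,6) w=1 -- no cycle. Running total: 1
Add edge (6,7) w=1 -- no cycle. Running total: 2
Add edge (3,5) w=2 -- no cycle. Running total: 4
Add edge (5,7) w=2 -- no cycle. Running total: 6
Skip edge (2,3) w=3 -- would create cycle
Add edge (4,5) w=4 -- no cycle. Running total: 10
Skip edge (3,6) w=5 -- would create cycle
Skip edge (2,5) w=6 -- would create cycle
Skip edge (3,4) w=6 -- would create cycle
Skip edge (4,6) w=6 -- would create cycle
Skip edge (5,6) w=6 -- would create cycle
Skip edge (4,7) w=7 -- would create cycle
Add edge (1,4) w=8 -- no cycle. Running total: 18

MST edges: (2,6,w=1), (6,7,w=1), (3,5,w=2), (5,7,w=2), (4,5,w=4), (1,4,w=8)
Total MST weight: 1 + 1 + 2 + 2 + 4 + 8 = 18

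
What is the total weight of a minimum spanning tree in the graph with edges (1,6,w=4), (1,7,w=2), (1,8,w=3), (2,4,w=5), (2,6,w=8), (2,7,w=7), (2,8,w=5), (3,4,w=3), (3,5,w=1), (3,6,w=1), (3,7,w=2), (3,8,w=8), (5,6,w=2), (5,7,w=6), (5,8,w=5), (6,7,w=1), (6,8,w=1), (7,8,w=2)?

Apply Kruskal's algorithm (sort edges by weight, add if no cycle):

Sorted edges by weight:
  (3,6) w=1
  (3,5) w=1
  (6,7) w=1
  (6,8) w=1
  (1,7) w=2
  (3,7) w=2
  (5,6) w=2
  (7,8) w=2
  (1,8) w=3
  (3,4) w=3
  (1,6) w=4
  (2,4) w=5
  (2,8) w=5
  (5,8) w=5
  (5,7) w=6
  (2,7) w=7
  (2,6) w=8
  (3,8) w=8

Add edge (3,6) w=1 -- no cycle. Running total: 1
Add edge (3,5) w=1 -- no cycle. Running total: 2
Add edge (6,7) w=1 -- no cycle. Running total: 3
Add edge (6,8) w=1 -- no cycle. Running total: 4
Add edge (1,7) w=2 -- no cycle. Running total: 6
Skip edge (3,7) w=2 -- would create cycle
Skip edge (5,6) w=2 -- would create cycle
Skip edge (7,8) w=2 -- would create cycle
Skip edge (1,8) w=3 -- would create cycle
Add edge (3,4) w=3 -- no cycle. Running total: 9
Skip edge (1,6) w=4 -- would create cycle
Add edge (2,4) w=5 -- no cycle. Running total: 14

MST edges: (3,6,w=1), (3,5,w=1), (6,7,w=1), (6,8,w=1), (1,7,w=2), (3,4,w=3), (2,4,w=5)
Total MST weight: 1 + 1 + 1 + 1 + 2 + 3 + 5 = 14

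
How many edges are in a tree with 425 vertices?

A tree on n vertices always has exactly n - 1 edges.
For n = 425: edges = 425 - 1 = 424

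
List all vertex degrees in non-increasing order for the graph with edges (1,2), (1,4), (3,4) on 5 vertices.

Step 1: Count edges incident to each vertex:
  deg(1) = 2 (neighbors: 2, 4)
  deg(2) = 1 (neighbors: 1)
  deg(3) = 1 (neighbors: 4)
  deg(4) = 2 (neighbors: 1, 3)
  deg(5) = 0 (neighbors: none)

Step 2: Sort degrees in non-increasing order:
  Degrees: [2, 1, 1, 2, 0] -> sorted: [2, 2, 1, 1, 0]

Degree sequence: [2, 2, 1, 1, 0]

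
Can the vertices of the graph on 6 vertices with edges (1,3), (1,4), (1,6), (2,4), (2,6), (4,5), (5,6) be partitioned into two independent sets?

Step 1: Attempt 2-coloring using BFS:
  Start at vertex 1, assign color 0
  Color vertex 3 with color 1 (neighbor of 1)
  Color vertex 4 with color 1 (neighbor of 1)
  Color vertex 6 with color 1 (neighbor of 1)
  Color vertex 2 with color 0 (neighbor of 4)
  Color vertex 5 with color 0 (neighbor of 4)

Step 2: 2-coloring succeeded. No conflicts found.
  Set A (color 0): {1, 2, 5}
  Set B (color 1): {3, 4, 6}

The graph is bipartite with partition {1, 2, 5}, {3, 4, 6}.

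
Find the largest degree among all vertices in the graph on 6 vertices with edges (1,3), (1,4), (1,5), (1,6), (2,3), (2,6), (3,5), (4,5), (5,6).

Step 1: Count edges incident to each vertex:
  deg(1) = 4 (neighbors: 3, 4, 5, 6)
  deg(2) = 2 (neighbors: 3, 6)
  deg(3) = 3 (neighbors: 1, 2, 5)
  deg(4) = 2 (neighbors: 1, 5)
  deg(5) = 4 (neighbors: 1, 3, 4, 6)
  deg(6) = 3 (neighbors: 1, 2, 5)

Step 2: Find maximum:
  max(4, 2, 3, 2, 4, 3) = 4 (vertex 1)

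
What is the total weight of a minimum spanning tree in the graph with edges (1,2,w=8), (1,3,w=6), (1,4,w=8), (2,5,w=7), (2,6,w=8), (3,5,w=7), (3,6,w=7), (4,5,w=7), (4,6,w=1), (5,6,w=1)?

Apply Kruskal's algorithm (sort edges by weight, add if no cycle):

Sorted edges by weight:
  (4,6) w=1
  (5,6) w=1
  (1,3) w=6
  (2,5) w=7
  (3,6) w=7
  (3,5) w=7
  (4,5) w=7
  (1,4) w=8
  (1,2) w=8
  (2,6) w=8

Add edge (4,6) w=1 -- no cycle. Running total: 1
Add edge (5,6) w=1 -- no cycle. Running total: 2
Add edge (1,3) w=6 -- no cycle. Running total: 8
Add edge (2,5) w=7 -- no cycle. Running total: 15
Add edge (3,6) w=7 -- no cycle. Running total: 22

MST edges: (4,6,w=1), (5,6,w=1), (1,3,w=6), (2,5,w=7), (3,6,w=7)
Total MST weight: 1 + 1 + 6 + 7 + 7 = 22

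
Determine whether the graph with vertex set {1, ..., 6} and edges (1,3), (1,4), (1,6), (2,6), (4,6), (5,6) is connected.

Step 1: Build adjacency list from edges:
  1: 3, 4, 6
  2: 6
  3: 1
  4: 1, 6
  5: 6
  6: 1, 2, 4, 5

Step 2: Run BFS/DFS from vertex 1:
  Visited: {1, 3, 4, 6, 2, 5}
  Reached 6 of 6 vertices

Step 3: All 6 vertices reached from vertex 1, so the graph is connected.
Answer: Yes, the graph is connected.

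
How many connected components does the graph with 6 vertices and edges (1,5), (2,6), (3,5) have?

Step 1: Build adjacency list from edges:
  1: 5
  2: 6
  3: 5
  4: (none)
  5: 1, 3
  6: 2

Step 2: Run BFS/DFS from vertex 1:
  Visited: {1, 5, 3}
  Reached 3 of 6 vertices

Step 3: Only 3 of 6 vertices reached. Graph is disconnected.
Connected components: {1, 3, 5}, {2, 6}, {4}
Number of connected components: 3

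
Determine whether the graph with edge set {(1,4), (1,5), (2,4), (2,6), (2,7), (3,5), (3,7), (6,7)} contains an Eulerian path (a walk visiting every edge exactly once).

Step 1: Find the degree of each vertex:
  deg(1) = 2
  deg(2) = 3
  deg(3) = 2
  deg(4) = 2
  deg(5) = 2
  deg(6) = 2
  deg(7) = 3

Step 2: Count vertices with odd degree:
  Odd-degree vertices: 2, 7 (2 total)

Step 3: Apply Euler's theorem:
  - Eulerian circuit exists iff graph is connected and all vertices have even degree
  - Eulerian path exists iff graph is connected and has 0 or 2 odd-degree vertices

Graph is connected with exactly 2 odd-degree vertices (2, 7).
Eulerian path exists (starting and ending at the odd-degree vertices), but no Eulerian circuit.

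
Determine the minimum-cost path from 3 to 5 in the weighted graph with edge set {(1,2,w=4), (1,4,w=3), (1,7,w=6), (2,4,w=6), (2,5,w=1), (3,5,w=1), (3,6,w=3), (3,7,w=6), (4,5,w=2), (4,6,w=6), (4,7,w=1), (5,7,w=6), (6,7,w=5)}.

Step 1: Build adjacency list with weights:
  1: 2(w=4), 4(w=3), 7(w=6)
  2: 1(w=4), 4(w=6), 5(w=1)
  3: 5(w=1), 6(w=3), 7(w=6)
  4: 1(w=3), 2(w=6), 5(w=2), 6(w=6), 7(w=1)
  5: 2(w=1), 3(w=1), 4(w=2), 7(w=6)
  6: 3(w=3), 4(w=6), 7(w=5)
  7: 1(w=6), 3(w=6), 4(w=1), 5(w=6), 6(w=5)

Step 2: Apply Dijkstra's algorithm from vertex 3:
  Visit vertex 3 (distance=0)
    Update dist[5] = 1
    Update dist[6] = 3
    Update dist[7] = 6
  Visit vertex 5 (distance=1)
    Update dist[2] = 2
    Update dist[4] = 3

Step 3: Shortest path: 3 -> 5
Total weight: 1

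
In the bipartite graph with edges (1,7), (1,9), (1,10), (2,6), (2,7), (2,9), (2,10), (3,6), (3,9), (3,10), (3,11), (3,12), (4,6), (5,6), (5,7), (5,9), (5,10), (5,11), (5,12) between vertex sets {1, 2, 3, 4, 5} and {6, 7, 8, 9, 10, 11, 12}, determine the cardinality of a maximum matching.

Step 1: List the neighbors of each left vertex:
  1: 7, 9, 10
  2: 6, 7, 9, 10
  3: 6, 9, 10, 11, 12
  4: 6
  5: 6, 7, 9, 10, 11, 12

Step 2: Greedily match left vertices, then look for augmenting paths:
  Match 1 -- 7
  Match 2 -- 9
  Match 3 -- 11
  Match 4 -- 6
  Match 5 -- 10
  No augmenting path remains.

Step 3: Verify this is maximum:
  Matching size 5 = min(|L|, |R|) = min(5, 7), which is an upper bound, so this matching is maximum.

Maximum matching: {(1,7), (2,9), (3,11), (4,6), (5,10)}
Size: 5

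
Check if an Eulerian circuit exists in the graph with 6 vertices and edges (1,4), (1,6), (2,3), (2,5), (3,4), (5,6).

Step 1: Find the degree of each vertex:
  deg(1) = 2
  deg(2) = 2
  deg(3) = 2
  deg(4) = 2
  deg(5) = 2
  deg(6) = 2

Step 2: Count vertices with odd degree:
  All vertices have even degree (0 odd-degree vertices)

Step 3: Apply Euler's theorem:
  - Eulerian circuit exists iff graph is connected and all vertices have even degree
  - Eulerian path exists iff graph is connected and has 0 or 2 odd-degree vertices

Graph is connected with 0 odd-degree vertices.
Both Eulerian circuit and Eulerian path exist.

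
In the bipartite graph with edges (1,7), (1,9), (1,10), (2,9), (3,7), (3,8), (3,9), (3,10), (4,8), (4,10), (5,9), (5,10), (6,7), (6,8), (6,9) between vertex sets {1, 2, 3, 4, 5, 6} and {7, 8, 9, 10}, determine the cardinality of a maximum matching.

Step 1: List the neighbors of each left vertex:
  1: 7, 9, 10
  2: 9
  3: 7, 8, 9, 10
  4: 8, 10
  5: 9, 10
  6: 7, 8, 9

Step 2: Greedily match left vertices, then look for augmenting paths:
  Match 1 -- 7
  Match 2 -- 9
  Match 3 -- 8
  Match 4 -- 10
  No augmenting path remains.

Step 3: Verify this is maximum:
  Matching size 4 = min(|L|, |R|) = min(6, 4), which is an upper bound, so this matching is maximum.

Maximum matching: {(1,7), (2,9), (3,8), (4,10)}
Size: 4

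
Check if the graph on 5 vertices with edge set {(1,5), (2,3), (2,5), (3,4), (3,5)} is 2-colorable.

Step 1: Attempt 2-coloring using BFS:
  Start at vertex 1, assign color 0
  Color vertex 5 with color 1 (neighbor of 1)
  Color vertex 2 with color 0 (neighbor of 5)
  Color vertex 3 with color 0 (neighbor of 5)

Step 2: Conflict found! Vertices 2 and 3 are adjacent but have the same color.
This means the graph contains an odd cycle.

The graph is NOT bipartite.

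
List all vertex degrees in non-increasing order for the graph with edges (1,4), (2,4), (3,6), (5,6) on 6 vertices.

Step 1: Count edges incident to each vertex:
  deg(1) = 1 (neighbors: 4)
  deg(2) = 1 (neighbors: 4)
  deg(3) = 1 (neighbors: 6)
  deg(4) = 2 (neighbors: 1, 2)
  deg(5) = 1 (neighbors: 6)
  deg(6) = 2 (neighbors: 3, 5)

Step 2: Sort degrees in non-increasing order:
  Degrees: [1, 1, 1, 2, 1, 2] -> sorted: [2, 2, 1, 1, 1, 1]

Degree sequence: [2, 2, 1, 1, 1, 1]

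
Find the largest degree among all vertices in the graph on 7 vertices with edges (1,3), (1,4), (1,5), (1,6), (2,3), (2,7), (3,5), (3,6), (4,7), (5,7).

Step 1: Count edges incident to each vertex:
  deg(1) = 4 (neighbors: 3, 4, 5, 6)
  deg(2) = 2 (neighbors: 3, 7)
  deg(3) = 4 (neighbors: 1, 2, 5, 6)
  deg(4) = 2 (neighbors: 1, 7)
  deg(5) = 3 (neighbors: 1, 3, 7)
  deg(6) = 2 (neighbors: 1, 3)
  deg(7) = 3 (neighbors: 2, 4, 5)

Step 2: Find maximum:
  max(4, 2, 4, 2, 3, 2, 3) = 4 (vertex 1)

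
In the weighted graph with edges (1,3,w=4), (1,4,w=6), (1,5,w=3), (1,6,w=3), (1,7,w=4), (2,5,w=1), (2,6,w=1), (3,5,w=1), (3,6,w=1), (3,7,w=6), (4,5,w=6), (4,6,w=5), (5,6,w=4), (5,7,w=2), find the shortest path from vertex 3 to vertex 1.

Step 1: Build adjacency list with weights:
  1: 3(w=4), 4(w=6), 5(w=3), 6(w=3), 7(w=4)
  2: 5(w=1), 6(w=1)
  3: 1(w=4), 5(w=1), 6(w=1), 7(w=6)
  4: 1(w=6), 5(w=6), 6(w=5)
  5: 1(w=3), 2(w=1), 3(w=1), 4(w=6), 6(w=4), 7(w=2)
  6: 1(w=3), 2(w=1), 3(w=1), 4(w=5), 5(w=4)
  7: 1(w=4), 3(w=6), 5(w=2)

Step 2: Apply Dijkstra's algorithm from vertex 3:
  Visit vertex 3 (distance=0)
    Update dist[1] = 4
    Update dist[5] = 1
    Update dist[6] = 1
    Update dist[7] = 6
  Visit vertex 5 (distance=1)
    Update dist[2] = 2
    Update dist[4] = 7
    Update dist[7] = 3
  Visit vertex 6 (distance=1)
    Update dist[4] = 6
  Visit vertex 2 (distance=2)
  Visit vertex 7 (distance=3)
  Visit vertex 1 (distance=4)

Step 3: Shortest path: 3 -> 1
Total weight: 4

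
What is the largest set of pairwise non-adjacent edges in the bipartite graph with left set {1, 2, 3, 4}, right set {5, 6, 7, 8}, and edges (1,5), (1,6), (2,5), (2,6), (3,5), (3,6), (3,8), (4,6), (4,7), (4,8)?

Step 1: List the neighbors of each left vertex:
  1: 5, 6
  2: 5, 6
  3: 5, 6, 8
  4: 6, 7, 8

Step 2: Greedily match left vertices, then look for augmenting paths:
  Match 1 -- 5
  Match 2 -- 6
  Match 3 -- 8
  Match 4 -- 7
  No augmenting path remains.

Step 3: Verify this is maximum:
  Matching size 4 = min(|L|, |R|) = min(4, 4), which is an upper bound, so this matching is maximum.

Maximum matching: {(1,5), (2,6), (3,8), (4,7)}
Size: 4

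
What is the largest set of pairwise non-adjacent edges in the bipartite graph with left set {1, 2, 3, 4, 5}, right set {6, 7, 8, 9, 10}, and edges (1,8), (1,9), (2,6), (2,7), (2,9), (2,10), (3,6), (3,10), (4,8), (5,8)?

Step 1: List the neighbors of each left vertex:
  1: 8, 9
  2: 6, 7, 9, 10
  3: 6, 10
  4: 8
  5: 8

Step 2: Greedily match left vertices, then look for augmenting paths:
  Match 1 -- 9
  Match 2 -- 6
  Match 3 -- 10
  Match 4 -- 8
  No augmenting path remains.

Step 3: Verify this is maximum:
  Matching has size 4. The vertex set {1, 2, 3, 8} covers every edge and has size 4; any matching has at most one edge per cover vertex, so 4 is maximum (König's theorem).

Maximum matching: {(1,9), (2,6), (3,10), (4,8)}
Size: 4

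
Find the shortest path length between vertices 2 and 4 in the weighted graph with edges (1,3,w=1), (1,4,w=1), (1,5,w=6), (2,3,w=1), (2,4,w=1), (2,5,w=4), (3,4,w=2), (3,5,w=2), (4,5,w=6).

Step 1: Build adjacency list with weights:
  1: 3(w=1), 4(w=1), 5(w=6)
  2: 3(w=1), 4(w=1), 5(w=4)
  3: 1(w=1), 2(w=1), 4(w=2), 5(w=2)
  4: 1(w=1), 2(w=1), 3(w=2), 5(w=6)
  5: 1(w=6), 2(w=4), 3(w=2), 4(w=6)

Step 2: Apply Dijkstra's algorithm from vertex 2:
  Visit vertex 2 (distance=0)
    Update dist[3] = 1
    Update dist[4] = 1
    Update dist[5] = 4
  Visit vertex 3 (distance=1)
    Update dist[1] = 2
    Update dist[5] = 3
  Visit vertex 4 (distance=1)

Step 3: Shortest path: 2 -> 4
Total weight: 1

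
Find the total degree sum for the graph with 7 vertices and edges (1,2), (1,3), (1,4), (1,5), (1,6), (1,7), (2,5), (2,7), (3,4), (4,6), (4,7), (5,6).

Step 1: Count edges incident to each vertex:
  deg(1) = 6 (neighbors: 2, 3, 4, 5, 6, 7)
  deg(2) = 3 (neighbors: 1, 5, 7)
  deg(3) = 2 (neighbors: 1, 4)
  deg(4) = 4 (neighbors: 1, 3, 6, 7)
  deg(5) = 3 (neighbors: 1, 2, 6)
  deg(6) = 3 (neighbors: 1, 4, 5)
  deg(7) = 3 (neighbors: 1, 2, 4)

Step 2: Sum all degrees:
  6 + 3 + 2 + 4 + 3 + 3 + 3 = 24

Verification: sum of degrees = 2 * |E| = 2 * 12 = 24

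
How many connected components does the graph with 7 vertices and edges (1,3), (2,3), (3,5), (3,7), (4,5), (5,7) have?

Step 1: Build adjacency list from edges:
  1: 3
  2: 3
  3: 1, 2, 5, 7
  4: 5
  5: 3, 4, 7
  6: (none)
  7: 3, 5

Step 2: Run BFS/DFS from vertex 1:
  Visited: {1, 3, 2, 5, 7, 4}
  Reached 6 of 7 vertices

Step 3: Only 6 of 7 vertices reached. Graph is disconnected.
Connected components: {1, 2, 3, 4, 5, 7}, {6}
Number of connected components: 2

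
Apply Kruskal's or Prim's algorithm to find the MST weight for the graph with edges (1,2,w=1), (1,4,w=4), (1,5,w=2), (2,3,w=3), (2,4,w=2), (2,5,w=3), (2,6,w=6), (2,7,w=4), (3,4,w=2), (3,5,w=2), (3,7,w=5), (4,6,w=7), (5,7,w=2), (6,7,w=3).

Apply Kruskal's algorithm (sort edges by weight, add if no cycle):

Sorted edges by weight:
  (1,2) w=1
  (1,5) w=2
  (2,4) w=2
  (3,4) w=2
  (3,5) w=2
  (5,7) w=2
  (2,3) w=3
  (2,5) w=3
  (6,7) w=3
  (1,4) w=4
  (2,7) w=4
  (3,7) w=5
  (2,6) w=6
  (4,6) w=7

Add edge (1,2) w=1 -- no cycle. Running total: 1
Add edge (1,5) w=2 -- no cycle. Running total: 3
Add edge (2,4) w=2 -- no cycle. Running total: 5
Add edge (3,4) w=2 -- no cycle. Running total: 7
Skip edge (3,5) w=2 -- would create cycle
Add edge (5,7) w=2 -- no cycle. Running total: 9
Skip edge (2,3) w=3 -- would create cycle
Skip edge (2,5) w=3 -- would create cycle
Add edge (6,7) w=3 -- no cycle. Running total: 12

MST edges: (1,2,w=1), (1,5,w=2), (2,4,w=2), (3,4,w=2), (5,7,w=2), (6,7,w=3)
Total MST weight: 1 + 2 + 2 + 2 + 2 + 3 = 12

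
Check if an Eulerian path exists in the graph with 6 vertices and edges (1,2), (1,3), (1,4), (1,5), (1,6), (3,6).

Step 1: Find the degree of each vertex:
  deg(1) = 5
  deg(2) = 1
  deg(3) = 2
  deg(4) = 1
  deg(5) = 1
  deg(6) = 2

Step 2: Count vertices with odd degree:
  Odd-degree vertices: 1, 2, 4, 5 (4 total)

Step 3: Apply Euler's theorem:
  - Eulerian circuit exists iff graph is connected and all vertices have even degree
  - Eulerian path exists iff graph is connected and has 0 or 2 odd-degree vertices

Graph has 4 odd-degree vertices (need 0 or 2).
Neither Eulerian path nor Eulerian circuit exists.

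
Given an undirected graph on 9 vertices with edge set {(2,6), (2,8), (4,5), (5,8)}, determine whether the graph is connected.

Step 1: Build adjacency list from edges:
  1: (none)
  2: 6, 8
  3: (none)
  4: 5
  5: 4, 8
  6: 2
  7: (none)
  8: 2, 5
  9: (none)

Step 2: Run BFS/DFS from vertex 1:
  Visited: {1}
  Reached 1 of 9 vertices

Step 3: Only 1 of 9 vertices reached. Graph is disconnected.
Connected components: {1}, {2, 4, 5, 6, 8}, {3}, {7}, {9}
Answer: No, the graph is not connected (5 components).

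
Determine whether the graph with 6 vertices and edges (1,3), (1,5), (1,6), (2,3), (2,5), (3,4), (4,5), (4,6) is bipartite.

Step 1: Attempt 2-coloring using BFS:
  Start at vertex 1, assign color 0
  Color vertex 3 with color 1 (neighbor of 1)
  Color vertex 5 with color 1 (neighbor of 1)
  Color vertex 6 with color 1 (neighbor of 1)
  Color vertex 2 with color 0 (neighbor of 3)
  Color vertex 4 with color 0 (neighbor of 3)

Step 2: 2-coloring succeeded. No conflicts found.
  Set A (color 0): {1, 2, 4}
  Set B (color 1): {3, 5, 6}

The graph is bipartite with partition {1, 2, 4}, {3, 5, 6}.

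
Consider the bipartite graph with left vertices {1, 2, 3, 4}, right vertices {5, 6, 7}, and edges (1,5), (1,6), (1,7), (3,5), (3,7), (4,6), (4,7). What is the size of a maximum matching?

Step 1: List the neighbors of each left vertex:
  1: 5, 6, 7
  2: (none)
  3: 5, 7
  4: 6, 7

Step 2: Greedily match left vertices, then look for augmenting paths:
  Match 1 -- 5
  Match 3 -- 7
  Match 4 -- 6
  No augmenting path remains.

Step 3: Verify this is maximum:
  Matching size 3 = min(|L|, |R|) = min(4, 3), which is an upper bound, so this matching is maximum.

Maximum matching: {(1,5), (3,7), (4,6)}
Size: 3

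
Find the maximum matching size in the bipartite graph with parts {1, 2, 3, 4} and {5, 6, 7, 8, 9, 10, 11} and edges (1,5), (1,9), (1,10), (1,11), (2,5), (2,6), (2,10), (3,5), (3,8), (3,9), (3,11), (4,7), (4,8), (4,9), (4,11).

Step 1: List the neighbors of each left vertex:
  1: 5, 9, 10, 11
  2: 5, 6, 10
  3: 5, 8, 9, 11
  4: 7, 8, 9, 11

Step 2: Greedily match left vertices, then look for augmenting paths:
  Match 1 -- 5
  Match 2 -- 6
  Match 3 -- 8
  Match 4 -- 7
  No augmenting path remains.

Step 3: Verify this is maximum:
  Matching size 4 = min(|L|, |R|) = min(4, 7), which is an upper bound, so this matching is maximum.

Maximum matching: {(1,5), (2,6), (3,8), (4,7)}
Size: 4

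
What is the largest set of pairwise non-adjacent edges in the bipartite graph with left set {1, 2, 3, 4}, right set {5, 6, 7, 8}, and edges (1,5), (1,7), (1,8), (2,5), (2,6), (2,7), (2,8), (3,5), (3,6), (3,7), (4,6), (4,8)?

Step 1: List the neighbors of each left vertex:
  1: 5, 7, 8
  2: 5, 6, 7, 8
  3: 5, 6, 7
  4: 6, 8

Step 2: Greedily match left vertices, then look for augmenting paths:
  Match 1 -- 5
  Match 2 -- 6
  Match 3 -- 7
  Match 4 -- 8
  No augmenting path remains.

Step 3: Verify this is maximum:
  Matching size 4 = min(|L|, |R|) = min(4, 4), which is an upper bound, so this matching is maximum.

Maximum matching: {(1,5), (2,6), (3,7), (4,8)}
Size: 4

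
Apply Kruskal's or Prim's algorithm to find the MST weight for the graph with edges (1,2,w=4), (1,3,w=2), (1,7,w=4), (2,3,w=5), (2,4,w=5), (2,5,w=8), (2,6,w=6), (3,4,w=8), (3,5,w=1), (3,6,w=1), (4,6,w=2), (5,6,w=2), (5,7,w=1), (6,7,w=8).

Apply Kruskal's algorithm (sort edges by weight, add if no cycle):

Sorted edges by weight:
  (3,5) w=1
  (3,6) w=1
  (5,7) w=1
  (1,3) w=2
  (4,6) w=2
  (5,6) w=2
  (1,2) w=4
  (1,7) w=4
  (2,3) w=5
  (2,4) w=5
  (2,6) w=6
  (2,5) w=8
  (3,4) w=8
  (6,7) w=8

Add edge (3,5) w=1 -- no cycle. Running total: 1
Add edge (3,6) w=1 -- no cycle. Running total: 2
Add edge (5,7) w=1 -- no cycle. Running total: 3
Add edge (1,3) w=2 -- no cycle. Running total: 5
Add edge (4,6) w=2 -- no cycle. Running total: 7
Skip edge (5,6) w=2 -- would create cycle
Add edge (1,2) w=4 -- no cycle. Running total: 11

MST edges: (3,5,w=1), (3,6,w=1), (5,7,w=1), (1,3,w=2), (4,6,w=2), (1,2,w=4)
Total MST weight: 1 + 1 + 1 + 2 + 2 + 4 = 11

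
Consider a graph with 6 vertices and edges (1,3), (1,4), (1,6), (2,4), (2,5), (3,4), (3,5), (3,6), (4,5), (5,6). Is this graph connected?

Step 1: Build adjacency list from edges:
  1: 3, 4, 6
  2: 4, 5
  3: 1, 4, 5, 6
  4: 1, 2, 3, 5
  5: 2, 3, 4, 6
  6: 1, 3, 5

Step 2: Run BFS/DFS from vertex 1:
  Visited: {1, 3, 4, 6, 5, 2}
  Reached 6 of 6 vertices

Step 3: All 6 vertices reached from vertex 1, so the graph is connected.
Answer: Yes, the graph is connected.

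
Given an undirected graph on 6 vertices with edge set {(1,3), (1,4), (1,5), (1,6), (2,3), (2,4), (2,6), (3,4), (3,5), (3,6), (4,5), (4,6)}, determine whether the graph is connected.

Step 1: Build adjacency list from edges:
  1: 3, 4, 5, 6
  2: 3, 4, 6
  3: 1, 2, 4, 5, 6
  4: 1, 2, 3, 5, 6
  5: 1, 3, 4
  6: 1, 2, 3, 4

Step 2: Run BFS/DFS from vertex 1:
  Visited: {1, 3, 4, 5, 6, 2}
  Reached 6 of 6 vertices

Step 3: All 6 vertices reached from vertex 1, so the graph is connected.
Answer: Yes, the graph is connected.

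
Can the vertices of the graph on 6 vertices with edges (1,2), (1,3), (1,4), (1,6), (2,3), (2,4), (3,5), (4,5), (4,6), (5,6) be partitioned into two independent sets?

Step 1: Attempt 2-coloring using BFS:
  Start at vertex 1, assign color 0
  Color vertex 2 with color 1 (neighbor of 1)
  Color vertex 3 with color 1 (neighbor of 1)
  Color vertex 4 with color 1 (neighbor of 1)
  Color vertex 6 with color 1 (neighbor of 1)

Step 2: Conflict found! Vertices 2 and 3 are adjacent but have the same color.
This means the graph contains an odd cycle.

The graph is NOT bipartite.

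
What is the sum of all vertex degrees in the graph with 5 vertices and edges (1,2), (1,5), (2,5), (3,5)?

Step 1: Count edges incident to each vertex:
  deg(1) = 2 (neighbors: 2, 5)
  deg(2) = 2 (neighbors: 1, 5)
  deg(3) = 1 (neighbors: 5)
  deg(4) = 0 (neighbors: none)
  deg(5) = 3 (neighbors: 1, 2, 3)

Step 2: Sum all degrees:
  2 + 2 + 1 + 0 + 3 = 8

Verification: sum of degrees = 2 * |E| = 2 * 4 = 8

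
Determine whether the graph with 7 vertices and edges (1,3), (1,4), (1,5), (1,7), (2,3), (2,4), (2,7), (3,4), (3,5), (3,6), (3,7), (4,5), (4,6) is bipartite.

Step 1: Attempt 2-coloring using BFS:
  Start at vertex 1, assign color 0
  Color vertex 3 with color 1 (neighbor of 1)
  Color vertex 4 with color 1 (neighbor of 1)
  Color vertex 5 with color 1 (neighbor of 1)
  Color vertex 7 with color 1 (neighbor of 1)
  Color vertex 2 with color 0 (neighbor of 3)

Step 2: Conflict found! Vertices 3 and 4 are adjacent but have the same color.
This means the graph contains an odd cycle.

The graph is NOT bipartite.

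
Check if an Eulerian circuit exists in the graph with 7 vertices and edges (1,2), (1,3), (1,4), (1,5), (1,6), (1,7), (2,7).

Step 1: Find the degree of each vertex:
  deg(1) = 6
  deg(2) = 2
  deg(3) = 1
  deg(4) = 1
  deg(5) = 1
  deg(6) = 1
  deg(7) = 2

Step 2: Count vertices with odd degree:
  Odd-degree vertices: 3, 4, 5, 6 (4 total)

Step 3: Apply Euler's theorem:
  - Eulerian circuit exists iff graph is connected and all vertices have even degree
  - Eulerian path exists iff graph is connected and has 0 or 2 odd-degree vertices

Graph has 4 odd-degree vertices (need 0 or 2).
Neither Eulerian path nor Eulerian circuit exists.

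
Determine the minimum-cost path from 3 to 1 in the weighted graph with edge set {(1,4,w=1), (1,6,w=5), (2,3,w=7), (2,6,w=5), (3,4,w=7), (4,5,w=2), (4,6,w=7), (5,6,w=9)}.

Step 1: Build adjacency list with weights:
  1: 4(w=1), 6(w=5)
  2: 3(w=7), 6(w=5)
  3: 2(w=7), 4(w=7)
  4: 1(w=1), 3(w=7), 5(w=2), 6(w=7)
  5: 4(w=2), 6(w=9)
  6: 1(w=5), 2(w=5), 4(w=7), 5(w=9)

Step 2: Apply Dijkstra's algorithm from vertex 3:
  Visit vertex 3 (distance=0)
    Update dist[2] = 7
    Update dist[4] = 7
  Visit vertex 2 (distance=7)
    Update dist[6] = 12
  Visit vertex 4 (distance=7)
    Update dist[1] = 8
    Update dist[5] = 9
  Visit vertex 1 (distance=8)

Step 3: Shortest path: 3 -> 4 -> 1
Total weight: 7 + 1 = 8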